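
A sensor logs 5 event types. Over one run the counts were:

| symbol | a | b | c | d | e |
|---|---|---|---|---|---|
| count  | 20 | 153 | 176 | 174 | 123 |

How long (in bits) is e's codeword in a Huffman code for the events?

3

Build the tree from the bottom:
a(20) + e(123) → 143
143 + b(153) → 296
d(174) + c(176) → 350
296 + 350 → 646
e's leaf is at depth 3, giving a 3-bit codeword.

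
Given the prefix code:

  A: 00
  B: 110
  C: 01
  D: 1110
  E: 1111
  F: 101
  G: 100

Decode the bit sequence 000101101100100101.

Read left to right; each codeword is recognised as soon as it completes (prefix code):
  00→A | 01→C | 01→C | 101→F | 100→G | 100→G | 101→F
Decoded message: ACCFGGF

ACCFGGF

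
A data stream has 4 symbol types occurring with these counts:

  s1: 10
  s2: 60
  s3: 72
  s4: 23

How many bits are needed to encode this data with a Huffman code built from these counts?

291

Greedily combine the two least-frequent nodes:
s1(10) + s4(23) → 33
33 + s2(60) → 93
s3(72) + 93 → 165
Total encoded bits = sum of merged weights = 33 + 93 + 165 = 291.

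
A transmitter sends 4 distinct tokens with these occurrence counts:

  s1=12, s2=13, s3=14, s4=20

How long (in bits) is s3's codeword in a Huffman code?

Repeatedly merge the two smallest:
combine s1(12), s2(13) → 25
combine s3(14), s4(20) → 34
combine 25, 34 → 59
The subtree containing s3 is merged 2 times, so code length = 2.

2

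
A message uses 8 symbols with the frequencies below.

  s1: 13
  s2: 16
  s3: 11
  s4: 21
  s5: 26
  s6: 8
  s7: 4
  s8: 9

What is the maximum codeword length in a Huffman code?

Merge the two lowest-weight nodes at each step:
merge s7(4) and s6(8): 12
merge s8(9) and s3(11): 20
merge 12 and s1(13): 25
merge s2(16) and 20: 36
merge s4(21) and 25: 46
merge s5(26) and 36: 62
merge 46 and 62: 108
The rarest symbols sit at the bottom; the longest codeword is 4 bits.

4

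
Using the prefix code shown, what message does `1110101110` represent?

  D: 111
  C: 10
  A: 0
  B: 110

DACDA

Read left to right; each codeword is recognised as soon as it completes (prefix code):
  111→D | 0→A | 10→C | 111→D | 0→A
Decoded message: DACDA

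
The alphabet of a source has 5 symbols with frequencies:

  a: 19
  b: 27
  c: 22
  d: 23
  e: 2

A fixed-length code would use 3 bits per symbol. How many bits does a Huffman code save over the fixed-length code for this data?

Fixed-length: 3 bits × 93 symbols = 279 bits.
Huffman merges:
combine e(2), a(19) → 21
combine 21, c(22) → 43
combine d(23), b(27) → 50
combine 43, 50 → 93
Huffman total = 21 + 43 + 50 + 93 = 207 bits.
Saving = 279 − 207 = 72 bits.

72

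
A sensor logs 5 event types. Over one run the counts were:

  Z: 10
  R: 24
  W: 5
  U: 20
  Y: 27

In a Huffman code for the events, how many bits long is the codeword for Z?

Build the tree from the bottom:
W(5) + Z(10) → 15
15 + U(20) → 35
R(24) + Y(27) → 51
35 + 51 → 86
Z's leaf is at depth 3, giving a 3-bit codeword.

3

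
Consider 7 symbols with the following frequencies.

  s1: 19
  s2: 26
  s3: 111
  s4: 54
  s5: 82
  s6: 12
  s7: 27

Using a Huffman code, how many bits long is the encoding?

830

Merge the two smallest weights repeatedly:
s6(12) + s1(19) → 31
s2(26) + s7(27) → 53
31 + 53 → 84
s4(54) + s5(82) → 136
84 + s3(111) → 195
136 + 195 → 331
Total encoded bits = sum of merged weights = 31 + 53 + 84 + 136 + 195 + 331 = 830.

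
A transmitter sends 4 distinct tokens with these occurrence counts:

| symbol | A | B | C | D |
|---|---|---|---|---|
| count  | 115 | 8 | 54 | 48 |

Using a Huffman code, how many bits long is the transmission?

Merge the two smallest weights repeatedly:
combine B(8), D(48) → 56
combine C(54), 56 → 110
combine 110, A(115) → 225
Each symbol's bit-cost is frequency × depth; summing gives 391 bits (equivalently 56 + 110 + 225).

391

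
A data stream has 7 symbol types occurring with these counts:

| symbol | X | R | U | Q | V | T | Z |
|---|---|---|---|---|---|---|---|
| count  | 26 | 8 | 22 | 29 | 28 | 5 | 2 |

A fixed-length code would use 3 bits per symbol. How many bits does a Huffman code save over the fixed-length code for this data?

Fixed-length: 3 bits × 120 symbols = 360 bits.
Huffman merges:
combine Z(2), T(5) → 7
combine 7, R(8) → 15
combine 15, U(22) → 37
combine X(26), V(28) → 54
combine Q(29), 37 → 66
combine 54, 66 → 120
Huffman total = 7 + 15 + 37 + 54 + 66 + 120 = 299 bits.
Saving = 360 − 299 = 61 bits.

61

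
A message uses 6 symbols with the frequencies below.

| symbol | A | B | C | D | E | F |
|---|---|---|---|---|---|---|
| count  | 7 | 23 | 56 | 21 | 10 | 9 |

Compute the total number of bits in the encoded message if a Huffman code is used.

Merge the two smallest weights repeatedly:
merge A(7) and F(9): 16
merge E(10) and 16: 26
merge D(21) and B(23): 44
merge 26 and 44: 70
merge C(56) and 70: 126
Each symbol's bit-cost is frequency × depth; summing gives 282 bits (equivalently 16 + 26 + 44 + 70 + 126).

282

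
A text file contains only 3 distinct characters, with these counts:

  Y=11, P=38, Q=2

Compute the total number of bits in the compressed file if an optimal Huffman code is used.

64

Greedily combine the two least-frequent nodes:
combine Q(2), Y(11) → 13
combine 13, P(38) → 51
Each symbol's bit-cost is frequency × depth; summing gives 64 bits (equivalently 13 + 51).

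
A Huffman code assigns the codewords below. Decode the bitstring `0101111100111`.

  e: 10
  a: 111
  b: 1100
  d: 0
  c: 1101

Read left to right; each codeword is recognised as soon as it completes (prefix code):
  0→d | 10→e | 111→a | 1100→b | 111→a
Decoded message: deaba

deaba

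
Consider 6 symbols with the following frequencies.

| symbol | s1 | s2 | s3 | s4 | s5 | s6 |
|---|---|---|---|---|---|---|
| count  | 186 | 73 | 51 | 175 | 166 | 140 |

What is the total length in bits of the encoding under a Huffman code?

1970

Build the Huffman tree bottom-up:
combine s3(51), s2(73) → 124
combine 124, s6(140) → 264
combine s5(166), s4(175) → 341
combine s1(186), 264 → 450
combine 341, 450 → 791
Total encoded bits = sum of merged weights = 124 + 264 + 341 + 450 + 791 = 1970.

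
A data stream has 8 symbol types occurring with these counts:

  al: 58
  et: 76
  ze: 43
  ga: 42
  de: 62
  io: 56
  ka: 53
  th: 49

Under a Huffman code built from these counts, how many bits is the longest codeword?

Merge the two lowest-weight nodes at each step:
ga(42) + ze(43) → 85
th(49) + ka(53) → 102
io(56) + al(58) → 114
de(62) + et(76) → 138
85 + 102 → 187
114 + 138 → 252
187 + 252 → 439
The first pair merged (ga, ze) ends up deepest, at depth 3.

3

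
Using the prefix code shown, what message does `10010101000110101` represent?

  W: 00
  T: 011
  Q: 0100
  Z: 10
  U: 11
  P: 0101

ZPQTP

Read left to right; each codeword is recognised as soon as it completes (prefix code):
  10→Z | 0101→P | 0100→Q | 011→T | 0101→P
Decoded message: ZPQTP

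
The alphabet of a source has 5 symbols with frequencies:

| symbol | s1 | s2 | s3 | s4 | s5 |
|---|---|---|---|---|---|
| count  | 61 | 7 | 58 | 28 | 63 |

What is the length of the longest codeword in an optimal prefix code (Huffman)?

Merge the two lowest-weight nodes at each step:
s2(7) + s4(28) → 35
35 + s3(58) → 93
s1(61) + s5(63) → 124
93 + 124 → 217
Maximum depth reached is 3.

3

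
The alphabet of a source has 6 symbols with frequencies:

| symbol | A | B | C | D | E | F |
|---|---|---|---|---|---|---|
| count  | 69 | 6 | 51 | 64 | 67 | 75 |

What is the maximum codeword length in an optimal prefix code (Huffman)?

Merge the two lowest-weight nodes at each step:
B(6) + C(51) → 57
57 + D(64) → 121
E(67) + A(69) → 136
F(75) + 121 → 196
136 + 196 → 332
The rarest symbols sit at the bottom; the longest codeword is 4 bits.

4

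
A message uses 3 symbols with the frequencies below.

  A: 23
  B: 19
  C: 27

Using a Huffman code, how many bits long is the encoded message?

Greedily combine the two least-frequent nodes:
merge B(19) and A(23): 42
merge C(27) and 42: 69
Total encoded bits = sum of merged weights = 42 + 69 = 111.

111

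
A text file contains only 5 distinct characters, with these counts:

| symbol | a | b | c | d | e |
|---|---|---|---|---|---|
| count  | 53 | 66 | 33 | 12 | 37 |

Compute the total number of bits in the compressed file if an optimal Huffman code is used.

Greedily combine the two least-frequent nodes:
merge d(12) and c(33): 45
merge e(37) and 45: 82
merge a(53) and b(66): 119
merge 82 and 119: 201
Total encoded bits = sum of merged weights = 45 + 82 + 119 + 201 = 447.

447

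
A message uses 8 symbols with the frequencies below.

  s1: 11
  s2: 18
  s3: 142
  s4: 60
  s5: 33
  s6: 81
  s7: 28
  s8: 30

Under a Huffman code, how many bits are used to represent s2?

Build the tree from the bottom:
combine s1(11), s2(18) → 29
combine s7(28), 29 → 57
combine s8(30), s5(33) → 63
combine 57, s4(60) → 117
combine 63, s6(81) → 144
combine 117, s3(142) → 259
combine 144, 259 → 403
The subtree containing s2 is merged 5 times, so code length = 5.

5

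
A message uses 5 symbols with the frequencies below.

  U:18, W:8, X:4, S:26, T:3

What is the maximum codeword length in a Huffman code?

Merge the two lowest-weight nodes at each step:
combine T(3), X(4) → 7
combine 7, W(8) → 15
combine 15, U(18) → 33
combine S(26), 33 → 59
The first pair merged (T, X) ends up deepest, at depth 4.

4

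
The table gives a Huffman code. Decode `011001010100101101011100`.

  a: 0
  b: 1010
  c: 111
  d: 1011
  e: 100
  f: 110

afabedade

Read left to right; each codeword is recognised as soon as it completes (prefix code):
  0→a | 110→f | 0→a | 1010→b | 100→e | 1011→d | 0→a | 1011→d | 100→e
Decoded message: afabedade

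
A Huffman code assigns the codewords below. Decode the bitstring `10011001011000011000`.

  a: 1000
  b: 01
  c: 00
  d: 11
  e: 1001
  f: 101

Read left to right; each codeword is recognised as soon as it completes (prefix code):
  1001→e | 1001→e | 01→b | 1000→a | 01→b | 1000→a
Decoded message: eebaba

eebaba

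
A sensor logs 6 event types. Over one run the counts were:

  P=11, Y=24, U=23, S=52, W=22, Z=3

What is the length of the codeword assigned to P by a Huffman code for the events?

4

Repeatedly merge the two smallest:
Z(3) + P(11) → 14
14 + W(22) → 36
U(23) + Y(24) → 47
36 + 47 → 83
S(52) + 83 → 135
The subtree containing P is merged 4 times, so code length = 4.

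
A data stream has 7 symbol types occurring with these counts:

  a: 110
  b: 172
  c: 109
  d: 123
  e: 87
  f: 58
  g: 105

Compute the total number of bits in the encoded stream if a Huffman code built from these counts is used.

Greedily combine the two least-frequent nodes:
merge f(58) and e(87): 145
merge g(105) and c(109): 214
merge a(110) and d(123): 233
merge 145 and b(172): 317
merge 214 and 233: 447
merge 317 and 447: 764
Total encoded bits = sum of merged weights = 145 + 214 + 233 + 317 + 447 + 764 = 2120.

2120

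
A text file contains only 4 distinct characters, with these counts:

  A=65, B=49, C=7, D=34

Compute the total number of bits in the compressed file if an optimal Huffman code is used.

Greedily combine the two least-frequent nodes:
combine C(7), D(34) → 41
combine 41, B(49) → 90
combine A(65), 90 → 155
Each symbol's bit-cost is frequency × depth; summing gives 286 bits (equivalently 41 + 90 + 155).

286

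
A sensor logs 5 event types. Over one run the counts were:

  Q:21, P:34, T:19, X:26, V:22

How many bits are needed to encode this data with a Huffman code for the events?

Build the Huffman tree bottom-up:
merge T(19) and Q(21): 40
merge V(22) and X(26): 48
merge P(34) and 40: 74
merge 48 and 74: 122
Total encoded bits = sum of merged weights = 40 + 48 + 74 + 122 = 284.

284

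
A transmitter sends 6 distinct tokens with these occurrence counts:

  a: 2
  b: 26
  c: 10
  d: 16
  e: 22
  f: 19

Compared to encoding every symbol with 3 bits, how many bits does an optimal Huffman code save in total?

55

Fixed-length: 3 bits × 95 symbols = 285 bits.
Huffman merges:
combine a(2), c(10) → 12
combine 12, d(16) → 28
combine f(19), e(22) → 41
combine b(26), 28 → 54
combine 41, 54 → 95
Huffman total = 12 + 28 + 41 + 54 + 95 = 230 bits.
Saving = 285 − 230 = 55 bits.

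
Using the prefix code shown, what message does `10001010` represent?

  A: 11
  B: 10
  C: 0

Read left to right; each codeword is recognised as soon as it completes (prefix code):
  10→B | 0→C | 0→C | 10→B | 10→B
Decoded message: BCCBB

BCCBB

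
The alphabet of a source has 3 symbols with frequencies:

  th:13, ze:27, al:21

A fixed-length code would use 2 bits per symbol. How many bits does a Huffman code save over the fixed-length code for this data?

Fixed-length: 2 bits × 61 symbols = 122 bits.
Huffman merges:
combine th(13), al(21) → 34
combine ze(27), 34 → 61
Huffman total = 34 + 61 = 95 bits.
Saving = 122 − 95 = 27 bits.

27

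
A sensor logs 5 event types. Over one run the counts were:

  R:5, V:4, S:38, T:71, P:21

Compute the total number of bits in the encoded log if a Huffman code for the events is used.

246

Build the Huffman tree bottom-up:
combine V(4), R(5) → 9
combine 9, P(21) → 30
combine 30, S(38) → 68
combine 68, T(71) → 139
The encoded length is the sum of every internal node's weight: 9 + 30 + 68 + 139 = 246 bits.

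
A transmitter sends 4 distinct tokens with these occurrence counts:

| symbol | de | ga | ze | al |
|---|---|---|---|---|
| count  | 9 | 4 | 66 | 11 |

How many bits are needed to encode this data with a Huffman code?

127

Merge the two smallest weights repeatedly:
merge ga(4) and de(9): 13
merge al(11) and 13: 24
merge 24 and ze(66): 90
Each symbol's bit-cost is frequency × depth; summing gives 127 bits (equivalently 13 + 24 + 90).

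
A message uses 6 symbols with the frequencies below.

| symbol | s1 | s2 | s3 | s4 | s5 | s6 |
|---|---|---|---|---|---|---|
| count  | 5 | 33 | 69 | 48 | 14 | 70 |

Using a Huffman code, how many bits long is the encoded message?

549

Build the Huffman tree bottom-up:
merge s1(5) and s5(14): 19
merge 19 and s2(33): 52
merge s4(48) and 52: 100
merge s3(69) and s6(70): 139
merge 100 and 139: 239
Each symbol's bit-cost is frequency × depth; summing gives 549 bits (equivalently 19 + 52 + 100 + 139 + 239).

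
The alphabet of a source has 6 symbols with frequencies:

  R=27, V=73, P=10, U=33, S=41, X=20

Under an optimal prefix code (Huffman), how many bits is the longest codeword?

4

Merge the two lowest-weight nodes at each step:
merge P(10) and X(20): 30
merge R(27) and 30: 57
merge U(33) and S(41): 74
merge 57 and V(73): 130
merge 74 and 130: 204
Maximum depth reached is 4.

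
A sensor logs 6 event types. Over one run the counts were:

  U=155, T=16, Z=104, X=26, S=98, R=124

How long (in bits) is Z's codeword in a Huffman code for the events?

2

Huffman merges, smallest pair first:
T(16) + X(26) → 42
42 + S(98) → 140
Z(104) + R(124) → 228
140 + U(155) → 295
228 + 295 → 523
Z sits 2 levels below the root, so its codeword is 2 bits.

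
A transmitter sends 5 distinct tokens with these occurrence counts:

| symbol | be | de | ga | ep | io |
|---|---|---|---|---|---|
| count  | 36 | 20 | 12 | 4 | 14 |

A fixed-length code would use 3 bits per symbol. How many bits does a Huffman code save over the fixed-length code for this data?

Fixed-length: 3 bits × 86 symbols = 258 bits.
Huffman merges:
ep(4) + ga(12) → 16
io(14) + 16 → 30
de(20) + 30 → 50
be(36) + 50 → 86
Huffman total = 16 + 30 + 50 + 86 = 182 bits.
Saving = 258 − 182 = 76 bits.

76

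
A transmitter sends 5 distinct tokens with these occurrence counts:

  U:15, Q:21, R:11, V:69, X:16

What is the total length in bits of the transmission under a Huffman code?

258

Greedily combine the two least-frequent nodes:
R(11) + U(15) → 26
X(16) + Q(21) → 37
26 + 37 → 63
63 + V(69) → 132
Total encoded bits = sum of merged weights = 26 + 37 + 63 + 132 = 258.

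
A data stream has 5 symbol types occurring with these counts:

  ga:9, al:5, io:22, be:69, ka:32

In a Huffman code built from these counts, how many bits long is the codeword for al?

Repeatedly merge the two smallest:
combine al(5), ga(9) → 14
combine 14, io(22) → 36
combine ka(32), 36 → 68
combine 68, be(69) → 137
The subtree containing al is merged 4 times, so code length = 4.

4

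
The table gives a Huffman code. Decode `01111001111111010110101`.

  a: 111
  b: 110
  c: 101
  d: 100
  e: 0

eadaacebc

Read left to right; each codeword is recognised as soon as it completes (prefix code):
  0→e | 111→a | 100→d | 111→a | 111→a | 101→c | 0→e | 110→b | 101→c
Decoded message: eadaacebc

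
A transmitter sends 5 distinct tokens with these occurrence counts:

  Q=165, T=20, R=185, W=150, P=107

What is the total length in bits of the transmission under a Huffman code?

Build the Huffman tree bottom-up:
combine T(20), P(107) → 127
combine 127, W(150) → 277
combine Q(165), R(185) → 350
combine 277, 350 → 627
Each symbol's bit-cost is frequency × depth; summing gives 1381 bits (equivalently 127 + 277 + 350 + 627).

1381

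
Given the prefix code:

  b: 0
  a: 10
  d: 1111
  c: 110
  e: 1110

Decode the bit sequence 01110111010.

Read left to right; each codeword is recognised as soon as it completes (prefix code):
  0→b | 1110→e | 1110→e | 10→a
Decoded message: beea

beea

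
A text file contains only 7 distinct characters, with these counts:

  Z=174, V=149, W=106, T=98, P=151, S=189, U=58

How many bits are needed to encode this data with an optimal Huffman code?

2568

Greedily combine the two least-frequent nodes:
merge U(58) and T(98): 156
merge W(106) and V(149): 255
merge P(151) and 156: 307
merge Z(174) and S(189): 363
merge 255 and 307: 562
merge 363 and 562: 925
Each symbol's bit-cost is frequency × depth; summing gives 2568 bits (equivalently 156 + 255 + 307 + 363 + 562 + 925).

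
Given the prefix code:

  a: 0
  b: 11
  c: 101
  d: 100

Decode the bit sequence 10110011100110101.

Read left to right; each codeword is recognised as soon as it completes (prefix code):
  101→c | 100→d | 11→b | 100→d | 11→b | 0→a | 101→c
Decoded message: cdbdbac

cdbdbac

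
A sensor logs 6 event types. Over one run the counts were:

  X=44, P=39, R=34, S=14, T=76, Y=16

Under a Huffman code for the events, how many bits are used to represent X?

2

Huffman merges, smallest pair first:
merge S(14) and Y(16): 30
merge 30 and R(34): 64
merge P(39) and X(44): 83
merge 64 and T(76): 140
merge 83 and 140: 223
X sits 2 levels below the root, so its codeword is 2 bits.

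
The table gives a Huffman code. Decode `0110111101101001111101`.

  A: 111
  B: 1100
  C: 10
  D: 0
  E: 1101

DEADEDDAE

Read left to right; each codeword is recognised as soon as it completes (prefix code):
  0→D | 1101→E | 111→A | 0→D | 1101→E | 0→D | 0→D | 111→A | 1101→E
Decoded message: DEADEDDAE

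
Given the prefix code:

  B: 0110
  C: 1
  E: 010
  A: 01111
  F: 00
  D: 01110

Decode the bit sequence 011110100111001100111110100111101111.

AEDBACEAA

Read left to right; each codeword is recognised as soon as it completes (prefix code):
  01111→A | 010→E | 01110→D | 0110→B | 01111→A | 1→C | 010→E | 01111→A | 01111→A
Decoded message: AEDBACEAA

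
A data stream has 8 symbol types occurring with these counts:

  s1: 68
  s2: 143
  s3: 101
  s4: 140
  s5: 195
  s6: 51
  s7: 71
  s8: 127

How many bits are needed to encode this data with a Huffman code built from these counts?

Build the Huffman tree bottom-up:
merge s6(51) and s1(68): 119
merge s7(71) and s3(101): 172
merge 119 and s8(127): 246
merge s4(140) and s2(143): 283
merge 172 and s5(195): 367
merge 246 and 283: 529
merge 367 and 529: 896
Each symbol's bit-cost is frequency × depth; summing gives 2612 bits (equivalently 119 + 172 + 246 + 283 + 367 + 529 + 896).

2612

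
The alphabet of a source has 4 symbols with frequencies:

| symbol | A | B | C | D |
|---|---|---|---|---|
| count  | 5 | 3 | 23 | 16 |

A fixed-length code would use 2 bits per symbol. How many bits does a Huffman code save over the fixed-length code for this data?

15

Fixed-length: 2 bits × 47 symbols = 94 bits.
Huffman merges:
B(3) + A(5) → 8
8 + D(16) → 24
C(23) + 24 → 47
Huffman total = 8 + 24 + 47 = 79 bits.
Saving = 94 − 79 = 15 bits.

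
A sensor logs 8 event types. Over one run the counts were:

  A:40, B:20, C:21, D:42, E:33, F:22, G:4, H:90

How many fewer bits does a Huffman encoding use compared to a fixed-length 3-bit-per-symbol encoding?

66

Fixed-length: 3 bits × 272 symbols = 816 bits.
Huffman merges:
combine G(4), B(20) → 24
combine C(21), F(22) → 43
combine 24, E(33) → 57
combine A(40), D(42) → 82
combine 43, 57 → 100
combine 82, H(90) → 172
combine 100, 172 → 272
Huffman total = 24 + 43 + 57 + 82 + 100 + 172 + 272 = 750 bits.
Saving = 816 − 750 = 66 bits.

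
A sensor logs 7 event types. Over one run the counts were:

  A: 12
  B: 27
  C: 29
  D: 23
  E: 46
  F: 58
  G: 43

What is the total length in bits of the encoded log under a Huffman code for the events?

Build the Huffman tree bottom-up:
A(12) + D(23) → 35
B(27) + C(29) → 56
35 + G(43) → 78
E(46) + 56 → 102
F(58) + 78 → 136
102 + 136 → 238
The encoded length is the sum of every internal node's weight: 35 + 56 + 78 + 102 + 136 + 238 = 645 bits.

645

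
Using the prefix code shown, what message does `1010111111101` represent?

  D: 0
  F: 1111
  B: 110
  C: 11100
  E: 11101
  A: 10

AAFE

Read left to right; each codeword is recognised as soon as it completes (prefix code):
  10→A | 10→A | 1111→F | 11101→E
Decoded message: AAFE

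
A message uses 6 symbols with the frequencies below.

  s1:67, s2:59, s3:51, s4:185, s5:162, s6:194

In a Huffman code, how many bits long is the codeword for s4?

Build the tree from the bottom:
merge s3(51) and s2(59): 110
merge s1(67) and 110: 177
merge s5(162) and 177: 339
merge s4(185) and s6(194): 379
merge 339 and 379: 718
s4's leaf is at depth 2, giving a 2-bit codeword.

2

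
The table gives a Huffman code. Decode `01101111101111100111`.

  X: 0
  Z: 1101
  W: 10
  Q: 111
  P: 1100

Read left to right; each codeword is recognised as soon as it completes (prefix code):
  0→X | 1101→Z | 111→Q | 10→W | 111→Q | 1100→P | 111→Q
Decoded message: XZQWQPQ

XZQWQPQ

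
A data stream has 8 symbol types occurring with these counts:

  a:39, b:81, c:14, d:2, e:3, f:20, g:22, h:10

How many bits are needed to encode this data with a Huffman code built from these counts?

460

Build the Huffman tree bottom-up:
merge d(2) and e(3): 5
merge 5 and h(10): 15
merge c(14) and 15: 29
merge f(20) and g(22): 42
merge 29 and a(39): 68
merge 42 and 68: 110
merge b(81) and 110: 191
Total encoded bits = sum of merged weights = 5 + 15 + 29 + 42 + 68 + 110 + 191 = 460.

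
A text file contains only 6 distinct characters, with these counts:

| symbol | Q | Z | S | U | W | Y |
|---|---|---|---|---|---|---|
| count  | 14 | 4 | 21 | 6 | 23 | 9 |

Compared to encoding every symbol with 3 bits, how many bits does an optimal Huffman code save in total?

Fixed-length: 3 bits × 77 symbols = 231 bits.
Huffman merges:
combine Z(4), U(6) → 10
combine Y(9), 10 → 19
combine Q(14), 19 → 33
combine S(21), W(23) → 44
combine 33, 44 → 77
Huffman total = 10 + 19 + 33 + 44 + 77 = 183 bits.
Saving = 231 − 183 = 48 bits.

48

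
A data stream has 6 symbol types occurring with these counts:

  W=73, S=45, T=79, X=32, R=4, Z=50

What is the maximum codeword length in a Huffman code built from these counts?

Merge the two lowest-weight nodes at each step:
combine R(4), X(32) → 36
combine 36, S(45) → 81
combine Z(50), W(73) → 123
combine T(79), 81 → 160
combine 123, 160 → 283
The first pair merged (R, X) ends up deepest, at depth 4.

4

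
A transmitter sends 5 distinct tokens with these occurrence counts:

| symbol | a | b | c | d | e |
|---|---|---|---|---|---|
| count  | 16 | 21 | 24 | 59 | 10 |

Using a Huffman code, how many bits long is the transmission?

Build the Huffman tree bottom-up:
merge e(10) and a(16): 26
merge b(21) and c(24): 45
merge 26 and 45: 71
merge d(59) and 71: 130
The encoded length is the sum of every internal node's weight: 26 + 45 + 71 + 130 = 272 bits.

272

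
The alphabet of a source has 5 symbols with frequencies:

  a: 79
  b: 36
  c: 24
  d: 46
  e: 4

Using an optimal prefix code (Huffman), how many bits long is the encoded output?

Build the Huffman tree bottom-up:
e(4) + c(24) → 28
28 + b(36) → 64
d(46) + 64 → 110
a(79) + 110 → 189
Total encoded bits = sum of merged weights = 28 + 64 + 110 + 189 = 391.

391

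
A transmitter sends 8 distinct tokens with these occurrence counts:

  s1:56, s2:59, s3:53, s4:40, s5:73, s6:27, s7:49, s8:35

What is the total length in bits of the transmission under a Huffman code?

1165

Greedily combine the two least-frequent nodes:
s6(27) + s8(35) → 62
s4(40) + s7(49) → 89
s3(53) + s1(56) → 109
s2(59) + 62 → 121
s5(73) + 89 → 162
109 + 121 → 230
162 + 230 → 392
Each symbol's bit-cost is frequency × depth; summing gives 1165 bits (equivalently 62 + 89 + 109 + 121 + 162 + 230 + 392).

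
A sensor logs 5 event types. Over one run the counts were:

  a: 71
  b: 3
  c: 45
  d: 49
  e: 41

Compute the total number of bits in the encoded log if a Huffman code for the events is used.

Greedily combine the two least-frequent nodes:
combine b(3), e(41) → 44
combine 44, c(45) → 89
combine d(49), a(71) → 120
combine 89, 120 → 209
Total encoded bits = sum of merged weights = 44 + 89 + 120 + 209 = 462.

462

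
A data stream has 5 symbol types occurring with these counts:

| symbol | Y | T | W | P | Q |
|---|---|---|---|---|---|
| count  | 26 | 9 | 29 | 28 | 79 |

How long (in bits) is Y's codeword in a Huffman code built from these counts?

3

Repeatedly merge the two smallest:
combine T(9), Y(26) → 35
combine P(28), W(29) → 57
combine 35, 57 → 92
combine Q(79), 92 → 171
Y's leaf is at depth 3, giving a 3-bit codeword.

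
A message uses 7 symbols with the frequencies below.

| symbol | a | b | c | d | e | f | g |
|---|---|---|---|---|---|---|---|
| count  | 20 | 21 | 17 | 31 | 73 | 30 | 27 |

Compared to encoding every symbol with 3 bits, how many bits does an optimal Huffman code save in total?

Fixed-length: 3 bits × 219 symbols = 657 bits.
Huffman merges:
combine c(17), a(20) → 37
combine b(21), g(27) → 48
combine f(30), d(31) → 61
combine 37, 48 → 85
combine 61, e(73) → 134
combine 85, 134 → 219
Huffman total = 37 + 48 + 61 + 85 + 134 + 219 = 584 bits.
Saving = 657 − 584 = 73 bits.

73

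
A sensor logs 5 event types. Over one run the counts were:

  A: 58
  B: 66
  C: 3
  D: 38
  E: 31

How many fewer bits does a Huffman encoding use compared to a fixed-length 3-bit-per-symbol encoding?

Fixed-length: 3 bits × 196 symbols = 588 bits.
Huffman merges:
combine C(3), E(31) → 34
combine 34, D(38) → 72
combine A(58), B(66) → 124
combine 72, 124 → 196
Huffman total = 34 + 72 + 124 + 196 = 426 bits.
Saving = 588 − 426 = 162 bits.

162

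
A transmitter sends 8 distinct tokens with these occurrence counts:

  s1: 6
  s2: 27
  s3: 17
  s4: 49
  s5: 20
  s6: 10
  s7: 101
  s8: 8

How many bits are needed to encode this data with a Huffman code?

587

Greedily combine the two least-frequent nodes:
combine s1(6), s8(8) → 14
combine s6(10), 14 → 24
combine s3(17), s5(20) → 37
combine 24, s2(27) → 51
combine 37, s4(49) → 86
combine 51, 86 → 137
combine s7(101), 137 → 238
The encoded length is the sum of every internal node's weight: 14 + 24 + 37 + 51 + 86 + 137 + 238 = 587 bits.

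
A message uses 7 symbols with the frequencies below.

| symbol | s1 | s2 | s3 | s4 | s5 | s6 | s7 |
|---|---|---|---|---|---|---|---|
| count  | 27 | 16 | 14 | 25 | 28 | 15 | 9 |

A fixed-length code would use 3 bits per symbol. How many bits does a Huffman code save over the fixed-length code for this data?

32

Fixed-length: 3 bits × 134 symbols = 402 bits.
Huffman merges:
s7(9) + s3(14) → 23
s6(15) + s2(16) → 31
23 + s4(25) → 48
s1(27) + s5(28) → 55
31 + 48 → 79
55 + 79 → 134
Huffman total = 23 + 31 + 48 + 55 + 79 + 134 = 370 bits.
Saving = 402 − 370 = 32 bits.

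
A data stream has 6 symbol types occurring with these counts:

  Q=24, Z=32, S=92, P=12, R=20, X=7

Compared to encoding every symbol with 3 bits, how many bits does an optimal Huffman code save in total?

Fixed-length: 3 bits × 187 symbols = 561 bits.
Huffman merges:
X(7) + P(12) → 19
19 + R(20) → 39
Q(24) + Z(32) → 56
39 + 56 → 95
S(92) + 95 → 187
Huffman total = 19 + 39 + 56 + 95 + 187 = 396 bits.
Saving = 561 − 396 = 165 bits.

165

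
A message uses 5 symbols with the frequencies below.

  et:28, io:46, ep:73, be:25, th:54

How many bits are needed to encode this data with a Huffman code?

Build the Huffman tree bottom-up:
merge be(25) and et(28): 53
merge io(46) and 53: 99
merge th(54) and ep(73): 127
merge 99 and 127: 226
Total encoded bits = sum of merged weights = 53 + 99 + 127 + 226 = 505.

505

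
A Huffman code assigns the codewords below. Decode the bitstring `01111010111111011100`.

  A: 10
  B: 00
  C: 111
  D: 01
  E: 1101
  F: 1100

DCDDCEF

Read left to right; each codeword is recognised as soon as it completes (prefix code):
  01→D | 111→C | 01→D | 01→D | 111→C | 1101→E | 1100→F
Decoded message: DCDDCEF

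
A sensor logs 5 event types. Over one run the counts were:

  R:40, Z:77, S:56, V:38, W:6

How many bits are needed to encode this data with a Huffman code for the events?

478

Greedily combine the two least-frequent nodes:
merge W(6) and V(38): 44
merge R(40) and 44: 84
merge S(56) and Z(77): 133
merge 84 and 133: 217
Each symbol's bit-cost is frequency × depth; summing gives 478 bits (equivalently 44 + 84 + 133 + 217).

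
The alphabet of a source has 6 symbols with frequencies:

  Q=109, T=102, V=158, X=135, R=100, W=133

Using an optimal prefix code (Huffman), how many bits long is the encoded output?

1918

Greedily combine the two least-frequent nodes:
R(100) + T(102) → 202
Q(109) + W(133) → 242
X(135) + V(158) → 293
202 + 242 → 444
293 + 444 → 737
Each symbol's bit-cost is frequency × depth; summing gives 1918 bits (equivalently 202 + 242 + 293 + 444 + 737).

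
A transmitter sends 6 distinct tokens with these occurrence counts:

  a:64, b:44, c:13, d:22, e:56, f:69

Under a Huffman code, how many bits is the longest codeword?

4

Merge the two lowest-weight nodes at each step:
c(13) + d(22) → 35
35 + b(44) → 79
e(56) + a(64) → 120
f(69) + 79 → 148
120 + 148 → 268
The rarest symbols sit at the bottom; the longest codeword is 4 bits.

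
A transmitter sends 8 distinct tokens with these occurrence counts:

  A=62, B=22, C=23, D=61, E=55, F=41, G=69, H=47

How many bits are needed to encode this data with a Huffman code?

1116

Merge the two smallest weights repeatedly:
merge B(22) and C(23): 45
merge F(41) and 45: 86
merge H(47) and E(55): 102
merge D(61) and A(62): 123
merge G(69) and 86: 155
merge 102 and 123: 225
merge 155 and 225: 380
Total encoded bits = sum of merged weights = 45 + 86 + 102 + 123 + 155 + 225 + 380 = 1116.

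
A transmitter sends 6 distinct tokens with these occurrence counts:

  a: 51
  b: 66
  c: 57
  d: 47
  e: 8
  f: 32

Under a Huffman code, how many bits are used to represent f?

4

Repeatedly merge the two smallest:
e(8) + f(32) → 40
40 + d(47) → 87
a(51) + c(57) → 108
b(66) + 87 → 153
108 + 153 → 261
f's leaf is at depth 4, giving a 4-bit codeword.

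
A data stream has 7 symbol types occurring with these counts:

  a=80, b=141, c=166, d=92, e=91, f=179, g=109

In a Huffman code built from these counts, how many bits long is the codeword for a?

3

Huffman merges, smallest pair first:
merge a(80) and e(91): 171
merge d(92) and g(109): 201
merge b(141) and c(166): 307
merge 171 and f(179): 350
merge 201 and 307: 508
merge 350 and 508: 858
The subtree containing a is merged 3 times, so code length = 3.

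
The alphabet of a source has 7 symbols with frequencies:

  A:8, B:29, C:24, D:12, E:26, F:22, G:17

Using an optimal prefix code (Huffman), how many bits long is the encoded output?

379

Greedily combine the two least-frequent nodes:
merge A(8) and D(12): 20
merge G(17) and 20: 37
merge F(22) and C(24): 46
merge E(26) and B(29): 55
merge 37 and 46: 83
merge 55 and 83: 138
Each symbol's bit-cost is frequency × depth; summing gives 379 bits (equivalently 20 + 37 + 46 + 55 + 83 + 138).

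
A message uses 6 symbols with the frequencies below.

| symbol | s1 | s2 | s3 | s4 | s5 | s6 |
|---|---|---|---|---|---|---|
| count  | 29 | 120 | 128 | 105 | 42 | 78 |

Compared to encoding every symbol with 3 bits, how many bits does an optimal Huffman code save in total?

Fixed-length: 3 bits × 502 symbols = 1506 bits.
Huffman merges:
merge s1(29) and s5(42): 71
merge 71 and s6(78): 149
merge s4(105) and s2(120): 225
merge s3(128) and 149: 277
merge 225 and 277: 502
Huffman total = 71 + 149 + 225 + 277 + 502 = 1224 bits.
Saving = 1506 − 1224 = 282 bits.

282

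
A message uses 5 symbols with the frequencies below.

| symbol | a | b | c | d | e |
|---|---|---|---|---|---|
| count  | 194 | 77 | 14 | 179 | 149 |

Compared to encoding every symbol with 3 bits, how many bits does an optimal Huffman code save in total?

522

Fixed-length: 3 bits × 613 symbols = 1839 bits.
Huffman merges:
c(14) + b(77) → 91
91 + e(149) → 240
d(179) + a(194) → 373
240 + 373 → 613
Huffman total = 91 + 240 + 373 + 613 = 1317 bits.
Saving = 1839 − 1317 = 522 bits.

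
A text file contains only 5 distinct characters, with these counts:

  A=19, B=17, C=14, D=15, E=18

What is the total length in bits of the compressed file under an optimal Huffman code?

Greedily combine the two least-frequent nodes:
merge C(14) and D(15): 29
merge B(17) and E(18): 35
merge A(19) and 29: 48
merge 35 and 48: 83
Each symbol's bit-cost is frequency × depth; summing gives 195 bits (equivalently 29 + 35 + 48 + 83).

195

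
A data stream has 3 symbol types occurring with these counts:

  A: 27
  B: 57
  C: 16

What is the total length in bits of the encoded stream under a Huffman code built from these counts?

143

Greedily combine the two least-frequent nodes:
merge C(16) and A(27): 43
merge 43 and B(57): 100
The encoded length is the sum of every internal node's weight: 43 + 100 = 143 bits.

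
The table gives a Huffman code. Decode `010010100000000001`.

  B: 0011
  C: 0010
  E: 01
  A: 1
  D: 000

Read left to right; each codeword is recognised as soon as it completes (prefix code):
  01→E | 0010→C | 1→A | 000→D | 000→D | 000→D | 01→E
Decoded message: ECADDDE

ECADDDE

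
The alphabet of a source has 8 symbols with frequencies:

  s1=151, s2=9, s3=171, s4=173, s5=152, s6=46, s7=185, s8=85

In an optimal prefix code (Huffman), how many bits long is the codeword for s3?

3

Build the tree from the bottom:
merge s2(9) and s6(46): 55
merge 55 and s8(85): 140
merge 140 and s1(151): 291
merge s5(152) and s3(171): 323
merge s4(173) and s7(185): 358
merge 291 and 323: 614
merge 358 and 614: 972
s3 sits 3 levels below the root, so its codeword is 3 bits.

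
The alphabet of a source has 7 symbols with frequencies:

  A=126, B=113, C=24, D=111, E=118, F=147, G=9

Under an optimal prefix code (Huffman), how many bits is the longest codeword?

4

Merge the two lowest-weight nodes at each step:
merge G(9) and C(24): 33
merge 33 and D(111): 144
merge B(113) and E(118): 231
merge A(126) and 144: 270
merge F(147) and 231: 378
merge 270 and 378: 648
The first pair merged (G, C) ends up deepest, at depth 4.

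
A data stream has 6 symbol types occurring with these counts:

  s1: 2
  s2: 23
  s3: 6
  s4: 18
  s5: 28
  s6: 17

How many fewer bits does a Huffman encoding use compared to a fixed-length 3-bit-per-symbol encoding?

61

Fixed-length: 3 bits × 94 symbols = 282 bits.
Huffman merges:
combine s1(2), s3(6) → 8
combine 8, s6(17) → 25
combine s4(18), s2(23) → 41
combine 25, s5(28) → 53
combine 41, 53 → 94
Huffman total = 8 + 25 + 41 + 53 + 94 = 221 bits.
Saving = 282 − 221 = 61 bits.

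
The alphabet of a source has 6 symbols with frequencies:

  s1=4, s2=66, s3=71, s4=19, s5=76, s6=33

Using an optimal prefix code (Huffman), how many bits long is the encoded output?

Greedily combine the two least-frequent nodes:
s1(4) + s4(19) → 23
23 + s6(33) → 56
56 + s2(66) → 122
s3(71) + s5(76) → 147
122 + 147 → 269
The encoded length is the sum of every internal node's weight: 23 + 56 + 122 + 147 + 269 = 617 bits.

617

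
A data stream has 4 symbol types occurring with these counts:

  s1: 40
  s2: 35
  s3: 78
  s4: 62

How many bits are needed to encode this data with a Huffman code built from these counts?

427

Build the Huffman tree bottom-up:
s2(35) + s1(40) → 75
s4(62) + 75 → 137
s3(78) + 137 → 215
Each symbol's bit-cost is frequency × depth; summing gives 427 bits (equivalently 75 + 137 + 215).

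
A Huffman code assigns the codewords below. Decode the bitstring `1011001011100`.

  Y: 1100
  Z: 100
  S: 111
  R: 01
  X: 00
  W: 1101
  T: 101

Read left to right; each codeword is recognised as soon as it completes (prefix code):
  101→T | 100→Z | 101→T | 1100→Y
Decoded message: TZTY

TZTY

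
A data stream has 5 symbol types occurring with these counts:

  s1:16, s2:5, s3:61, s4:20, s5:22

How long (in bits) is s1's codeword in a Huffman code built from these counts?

4

Build the tree from the bottom:
s2(5) + s1(16) → 21
s4(20) + 21 → 41
s5(22) + 41 → 63
s3(61) + 63 → 124
s1 sits 4 levels below the root, so its codeword is 4 bits.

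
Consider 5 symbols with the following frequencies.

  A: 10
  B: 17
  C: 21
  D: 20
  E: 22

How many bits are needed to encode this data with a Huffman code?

207

Build the Huffman tree bottom-up:
A(10) + B(17) → 27
D(20) + C(21) → 41
E(22) + 27 → 49
41 + 49 → 90
Total encoded bits = sum of merged weights = 27 + 41 + 49 + 90 = 207.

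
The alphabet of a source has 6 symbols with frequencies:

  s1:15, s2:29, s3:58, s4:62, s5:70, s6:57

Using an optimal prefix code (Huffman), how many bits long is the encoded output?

727

Build the Huffman tree bottom-up:
s1(15) + s2(29) → 44
44 + s6(57) → 101
s3(58) + s4(62) → 120
s5(70) + 101 → 171
120 + 171 → 291
Each symbol's bit-cost is frequency × depth; summing gives 727 bits (equivalently 44 + 101 + 120 + 171 + 291).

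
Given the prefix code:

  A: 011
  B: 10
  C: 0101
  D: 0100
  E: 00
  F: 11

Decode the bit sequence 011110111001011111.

AFABCFF

Read left to right; each codeword is recognised as soon as it completes (prefix code):
  011→A | 11→F | 011→A | 10→B | 0101→C | 11→F | 11→F
Decoded message: AFABCFF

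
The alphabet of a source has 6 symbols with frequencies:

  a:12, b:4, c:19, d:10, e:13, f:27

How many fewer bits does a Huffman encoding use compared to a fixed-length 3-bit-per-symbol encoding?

Fixed-length: 3 bits × 85 symbols = 255 bits.
Huffman merges:
merge b(4) and d(10): 14
merge a(12) and e(13): 25
merge 14 and c(19): 33
merge 25 and f(27): 52
merge 33 and 52: 85
Huffman total = 14 + 25 + 33 + 52 + 85 = 209 bits.
Saving = 255 − 209 = 46 bits.

46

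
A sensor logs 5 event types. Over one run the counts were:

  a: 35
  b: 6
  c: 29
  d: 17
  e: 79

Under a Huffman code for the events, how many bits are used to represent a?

Repeatedly merge the two smallest:
merge b(6) and d(17): 23
merge 23 and c(29): 52
merge a(35) and 52: 87
merge e(79) and 87: 166
a sits 2 levels below the root, so its codeword is 2 bits.

2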